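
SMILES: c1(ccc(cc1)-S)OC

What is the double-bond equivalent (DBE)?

4

Molecular formula from the SMILES: C7H8OS.
DoU = (2C + 2 + N − H − X)/2 = (2·7 + 2 + 0 − 8 − 0)/2 = 8/2 = 4.
(Structurally: 1 ring(s) + 3 π bond(s) = 4.)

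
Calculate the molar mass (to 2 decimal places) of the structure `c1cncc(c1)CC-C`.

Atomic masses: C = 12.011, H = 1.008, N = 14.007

121.18

Molecular formula: C8H11N.
M = 8×12.011 + 11×1.008 + 1×14.007 = 121.18 g/mol.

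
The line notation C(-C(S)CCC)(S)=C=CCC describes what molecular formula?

C9H16S2

Heavy atoms from the SMILES: 9 C, 2 S.
Implicit hydrogens by atom environment:
  3 × C: 2 H each → 6
  2 × C: 3 H each → 6
  2 × C: 1 H each → 2
  2 × C: no H
  2 × S: 1 H each → 2
  Total hydrogens = 16.
Molecular formula: C9H16S2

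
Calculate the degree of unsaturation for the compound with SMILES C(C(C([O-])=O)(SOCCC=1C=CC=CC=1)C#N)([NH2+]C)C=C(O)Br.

8

Molecular formula from the SMILES: C15H17BrN2O4S.
DoU = (2C + 2 + N − H − X)/2 = (2·15 + 2 + 2 − 17 − 1)/2 = 16/2 = 8.
(Structurally: 1 ring(s) + 7 π bond(s) = 8.)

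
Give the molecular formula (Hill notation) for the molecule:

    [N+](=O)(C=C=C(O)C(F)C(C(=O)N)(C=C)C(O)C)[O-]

Heavy atoms from the SMILES: 10 C, 1 F, 2 N, 5 O.
Implicit hydrogens by atom environment:
  4 × C: 1 H each → 4
  4 × C: no H
  2 × O: 1 H each → 2
  2 × O: no H
  1 × C: 3 H
  1 × C: 2 H
  1 × F: no H
  1 × N: 2 H
  1 × N (charge +1): no H
  1 × O (charge -1): no H
  Total hydrogens = 13.
Molecular formula: C10H13FN2O5

C10H13FN2O5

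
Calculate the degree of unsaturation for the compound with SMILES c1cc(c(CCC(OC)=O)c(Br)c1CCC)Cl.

Molecular formula from the SMILES: C13H16BrClO2.
DoU = (2C + 2 + N − H − X)/2 = (2·13 + 2 + 0 − 16 − 2)/2 = 10/2 = 5.
(Structurally: 1 ring(s) + 4 π bond(s) = 5.)

5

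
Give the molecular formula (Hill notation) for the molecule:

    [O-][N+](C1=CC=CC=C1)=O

C6H5NO2

Heavy atoms from the SMILES: 6 C, 1 N, 2 O.
Implicit hydrogens by atom environment:
  5 × C (aromatic): 1 H each → 5
  1 × C (aromatic): no H
  1 × N (charge +1): no H
  1 × O: no H
  1 × O (charge -1): no H
  Total hydrogens = 5.
Molecular formula: C6H5NO2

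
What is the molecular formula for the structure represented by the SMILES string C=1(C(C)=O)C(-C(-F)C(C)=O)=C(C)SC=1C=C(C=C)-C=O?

C15H15FO3S

Heavy atoms from the SMILES: 15 C, 1 F, 3 O, 1 S.
Implicit hydrogens by atom environment:
  4 × C: 1 H each → 4
  4 × C (aromatic): no H
  3 × C: 3 H each → 9
  3 × C: no H
  3 × O: no H
  1 × C: 2 H
  1 × F: no H
  1 × S (aromatic): no H
  Total hydrogens = 15.
Molecular formula: C15H15FO3S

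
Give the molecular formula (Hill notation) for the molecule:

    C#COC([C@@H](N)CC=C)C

C8H13NO

Heavy atoms from the SMILES: 8 C, 1 N, 1 O.
Implicit hydrogens by atom environment:
  4 × C: 1 H each → 4
  2 × C: 2 H each → 4
  1 × C: 3 H
  1 × C: no H
  1 × N: 2 H
  1 × O: no H
  Total hydrogens = 13.
Molecular formula: C8H13NO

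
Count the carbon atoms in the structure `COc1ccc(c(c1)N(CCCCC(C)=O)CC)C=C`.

17

The symbol for carbon appears 17 times in the SMILES. Lowercase c denotes aromatic carbon and counts toward C.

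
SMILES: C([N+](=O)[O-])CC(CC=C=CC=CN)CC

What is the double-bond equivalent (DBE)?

Molecular formula from the SMILES: C11H18N2O2.
DoU = (2C + 2 + N − H − X)/2 = (2·11 + 2 + 2 − 18 − 0)/2 = 8/2 = 4.
(Structurally: 0 ring(s) + 4 π bond(s) = 4.)

4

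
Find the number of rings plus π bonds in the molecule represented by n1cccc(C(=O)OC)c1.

5

Molecular formula from the SMILES: C7H7NO2.
DoU = (2C + 2 + N − H − X)/2 = (2·7 + 2 + 1 − 7 − 0)/2 = 10/2 = 5.
(Structurally: 1 ring(s) + 4 π bond(s) = 5.)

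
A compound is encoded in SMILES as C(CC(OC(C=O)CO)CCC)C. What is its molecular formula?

C10H20O3

Heavy atoms from the SMILES: 10 C, 3 O.
Implicit hydrogens by atom environment:
  5 × C: 2 H each → 10
  3 × C: 1 H each → 3
  2 × C: 3 H each → 6
  2 × O: no H
  1 × O: 1 H
  Total hydrogens = 20.
Molecular formula: C10H20O3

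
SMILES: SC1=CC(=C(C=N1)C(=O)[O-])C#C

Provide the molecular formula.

Heavy atoms from the SMILES: 8 C, 1 N, 2 O, 1 S.
Implicit hydrogens by atom environment:
  3 × C (aromatic): no H
  2 × C (aromatic): 1 H each → 2
  2 × C: no H
  1 × C: 1 H
  1 × N (aromatic): no H
  1 × O: no H
  1 × O (charge -1): no H
  1 × S: 1 H
  Total hydrogens = 4.
Net charge -1.
Molecular formula: C8H4NO2S-

C8H4NO2S-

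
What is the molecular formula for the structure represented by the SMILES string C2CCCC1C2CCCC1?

Heavy atoms from the SMILES: 10 C.
Implicit hydrogens by atom environment:
  8 × C: 2 H each → 16
  2 × C: 1 H each → 2
  Total hydrogens = 18.
Molecular formula: C10H18

C10H18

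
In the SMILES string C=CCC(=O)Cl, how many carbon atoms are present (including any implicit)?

4

The symbol for carbon appears 4 times in the SMILES. (Cl is a single chlorine, not C + l.)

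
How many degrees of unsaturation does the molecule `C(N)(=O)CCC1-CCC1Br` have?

Molecular formula from the SMILES: C7H12BrNO.
DoU = (2C + 2 + N − H − X)/2 = (2·7 + 2 + 1 − 12 − 1)/2 = 4/2 = 2.
(Structurally: 1 ring(s) + 1 π bond(s) = 2.)

2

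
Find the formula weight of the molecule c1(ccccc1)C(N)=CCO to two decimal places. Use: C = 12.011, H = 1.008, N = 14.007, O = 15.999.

Molecular formula: C9H11NO.
M = 9×12.011 + 11×1.008 + 1×14.007 + 1×15.999 = 149.19 g/mol.

149.19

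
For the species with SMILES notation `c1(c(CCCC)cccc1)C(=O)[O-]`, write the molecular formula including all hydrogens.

C11H13O2-

Heavy atoms from the SMILES: 11 C, 2 O.
Implicit hydrogens by atom environment:
  4 × C (aromatic): 1 H each → 4
  3 × C: 2 H each → 6
  2 × C (aromatic): no H
  1 × C: 3 H
  1 × C: no H
  1 × O: no H
  1 × O (charge -1): no H
  Total hydrogens = 13.
Net charge -1.
Molecular formula: C11H13O2-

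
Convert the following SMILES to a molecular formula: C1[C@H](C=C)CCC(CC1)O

Heavy atoms from the SMILES: 9 C, 1 O.
Implicit hydrogens by atom environment:
  6 × C: 2 H each → 12
  3 × C: 1 H each → 3
  1 × O: 1 H
  Total hydrogens = 16.
Molecular formula: C9H16O

C9H16O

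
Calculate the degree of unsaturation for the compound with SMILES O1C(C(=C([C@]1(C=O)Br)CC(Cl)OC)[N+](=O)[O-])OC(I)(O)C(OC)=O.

Molecular formula from the SMILES: C11H12BrClINO9.
DoU = (2C + 2 + N − H − X)/2 = (2·11 + 2 + 1 − 12 − 3)/2 = 10/2 = 5.
(Structurally: 1 ring(s) + 4 π bond(s) = 5.)

5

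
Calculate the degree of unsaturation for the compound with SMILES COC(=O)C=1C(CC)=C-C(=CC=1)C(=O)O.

6

Molecular formula from the SMILES: C11H12O4.
DoU = (2C + 2 + N − H − X)/2 = (2·11 + 2 + 0 − 12 − 0)/2 = 12/2 = 6.
(Structurally: 1 ring(s) + 5 π bond(s) = 6.)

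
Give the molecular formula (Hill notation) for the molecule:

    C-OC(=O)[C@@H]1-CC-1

Heavy atoms from the SMILES: 5 C, 2 O.
Implicit hydrogens by atom environment:
  2 × C: 2 H each → 4
  2 × O: no H
  1 × C: 3 H
  1 × C: 1 H
  1 × C: no H
  Total hydrogens = 8.
Molecular formula: C5H8O2

C5H8O2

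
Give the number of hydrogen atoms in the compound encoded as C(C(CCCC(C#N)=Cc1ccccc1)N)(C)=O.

Hydrogens are implicit in SMILES; fill each atom to its normal valence:
  5 × C (aromatic): 1 H each → 5
  3 × C: 2 H each → 6
  3 × C: no H
  2 × C: 1 H each → 2
  1 × C: 3 H
  1 × C (aromatic): no H
  1 × N: 2 H
  1 × N: no H
  1 × O: no H
  Total hydrogens = 18.

18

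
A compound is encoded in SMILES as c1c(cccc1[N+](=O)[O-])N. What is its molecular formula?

Heavy atoms from the SMILES: 6 C, 2 N, 2 O.
Implicit hydrogens by atom environment:
  4 × C (aromatic): 1 H each → 4
  2 × C (aromatic): no H
  1 × N: 2 H
  1 × N (charge +1): no H
  1 × O: no H
  1 × O (charge -1): no H
  Total hydrogens = 6.
Molecular formula: C6H6N2O2

C6H6N2O2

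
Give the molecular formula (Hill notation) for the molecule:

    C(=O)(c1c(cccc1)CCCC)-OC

C12H16O2

Heavy atoms from the SMILES: 12 C, 2 O.
Implicit hydrogens by atom environment:
  4 × C (aromatic): 1 H each → 4
  3 × C: 2 H each → 6
  2 × C: 3 H each → 6
  2 × C (aromatic): no H
  2 × O: no H
  1 × C: no H
  Total hydrogens = 16.
Molecular formula: C12H16O2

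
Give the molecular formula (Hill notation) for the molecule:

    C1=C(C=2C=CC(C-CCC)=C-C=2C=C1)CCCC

C18H24

Heavy atoms from the SMILES: 18 C.
Implicit hydrogens by atom environment:
  6 × C: 2 H each → 12
  6 × C (aromatic): 1 H each → 6
  4 × C (aromatic): no H
  2 × C: 3 H each → 6
  Total hydrogens = 24.
Molecular formula: C18H24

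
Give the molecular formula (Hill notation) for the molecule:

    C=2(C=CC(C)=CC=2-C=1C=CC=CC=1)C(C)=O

C15H14O

Heavy atoms from the SMILES: 15 C, 1 O.
Implicit hydrogens by atom environment:
  8 × C (aromatic): 1 H each → 8
  4 × C (aromatic): no H
  2 × C: 3 H each → 6
  1 × C: no H
  1 × O: no H
  Total hydrogens = 14.
Molecular formula: C15H14O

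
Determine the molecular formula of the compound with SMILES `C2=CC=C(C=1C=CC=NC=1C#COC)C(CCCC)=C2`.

C18H19NO

Heavy atoms from the SMILES: 18 C, 1 N, 1 O.
Implicit hydrogens by atom environment:
  7 × C (aromatic): 1 H each → 7
  4 × C (aromatic): no H
  3 × C: 2 H each → 6
  2 × C: 3 H each → 6
  2 × C: no H
  1 × N (aromatic): no H
  1 × O: no H
  Total hydrogens = 19.
Molecular formula: C18H19NO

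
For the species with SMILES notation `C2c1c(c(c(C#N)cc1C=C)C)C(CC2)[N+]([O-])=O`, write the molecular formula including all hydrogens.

Heavy atoms from the SMILES: 14 C, 2 N, 2 O.
Implicit hydrogens by atom environment:
  5 × C (aromatic): no H
  4 × C: 2 H each → 8
  2 × C: 1 H each → 2
  1 × C: 3 H
  1 × C (aromatic): 1 H
  1 × C: no H
  1 × N (charge +1): no H
  1 × N: no H
  1 × O: no H
  1 × O (charge -1): no H
  Total hydrogens = 14.
Molecular formula: C14H14N2O2

C14H14N2O2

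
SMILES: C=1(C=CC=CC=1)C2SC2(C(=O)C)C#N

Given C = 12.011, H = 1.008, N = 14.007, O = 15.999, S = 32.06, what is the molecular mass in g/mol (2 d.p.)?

203.26

Molecular formula: C11H9NOS.
M = 11×12.011 + 9×1.008 + 1×14.007 + 1×15.999 + 1×32.06 = 203.26 g/mol.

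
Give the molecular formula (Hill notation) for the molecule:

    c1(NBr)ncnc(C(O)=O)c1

C5H4BrN3O2

Heavy atoms from the SMILES: 1 Br, 5 C, 3 N, 2 O.
Implicit hydrogens by atom environment:
  2 × C (aromatic): 1 H each → 2
  2 × C (aromatic): no H
  2 × N (aromatic): no H
  1 × Br: no H
  1 × C: no H
  1 × N: 1 H
  1 × O: 1 H
  1 × O: no H
  Total hydrogens = 4.
Molecular formula: C5H4BrN3O2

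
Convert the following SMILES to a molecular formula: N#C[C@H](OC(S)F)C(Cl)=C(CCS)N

Heavy atoms from the SMILES: 7 C, 1 Cl, 1 F, 2 N, 1 O, 2 S.
Implicit hydrogens by atom environment:
  3 × C: no H
  2 × C: 2 H each → 4
  2 × C: 1 H each → 2
  2 × S: 1 H each → 2
  1 × Cl: no H
  1 × F: no H
  1 × N: 2 H
  1 × N: no H
  1 × O: no H
  Total hydrogens = 10.
Molecular formula: C7H10ClFN2OS2

C7H10ClFN2OS2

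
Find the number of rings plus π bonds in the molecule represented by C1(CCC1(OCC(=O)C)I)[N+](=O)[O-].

Molecular formula from the SMILES: C7H10INO4.
DoU = (2C + 2 + N − H − X)/2 = (2·7 + 2 + 1 − 10 − 1)/2 = 6/2 = 3.
(Structurally: 1 ring(s) + 2 π bond(s) = 3.)

3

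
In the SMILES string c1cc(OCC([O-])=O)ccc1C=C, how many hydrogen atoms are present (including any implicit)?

Hydrogens are implicit in SMILES; fill each atom to its normal valence:
  4 × C (aromatic): 1 H each → 4
  2 × C: 2 H each → 4
  2 × C (aromatic): no H
  2 × O: no H
  1 × C: 1 H
  1 × C: no H
  1 × O (charge -1): no H
  Total hydrogens = 9.

9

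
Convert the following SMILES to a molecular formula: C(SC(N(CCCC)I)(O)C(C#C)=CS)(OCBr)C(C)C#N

Heavy atoms from the SMILES: 1 Br, 14 C, 1 I, 2 N, 2 O, 2 S.
Implicit hydrogens by atom environment:
  4 × C: 2 H each → 8
  4 × C: 1 H each → 4
  4 × C: no H
  2 × C: 3 H each → 6
  2 × N: no H
  1 × Br: no H
  1 × I: no H
  1 × O: 1 H
  1 × O: no H
  1 × S: 1 H
  1 × S: no H
  Total hydrogens = 20.
Molecular formula: C14H20BrIN2O2S2

C14H20BrIN2O2S2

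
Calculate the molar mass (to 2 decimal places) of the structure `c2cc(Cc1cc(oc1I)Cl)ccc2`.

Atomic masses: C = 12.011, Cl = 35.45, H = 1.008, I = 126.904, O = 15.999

318.54

Molecular formula: C11H8ClIO.
M = 11×12.011 + 1×35.45 + 8×1.008 + 1×126.904 + 1×15.999 = 318.54 g/mol.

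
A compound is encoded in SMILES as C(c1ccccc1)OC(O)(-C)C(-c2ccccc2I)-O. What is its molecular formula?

C16H17IO3

Heavy atoms from the SMILES: 16 C, 1 I, 3 O.
Implicit hydrogens by atom environment:
  9 × C (aromatic): 1 H each → 9
  3 × C (aromatic): no H
  2 × O: 1 H each → 2
  1 × C: 3 H
  1 × C: 2 H
  1 × C: 1 H
  1 × C: no H
  1 × I: no H
  1 × O: no H
  Total hydrogens = 17.
Molecular formula: C16H17IO3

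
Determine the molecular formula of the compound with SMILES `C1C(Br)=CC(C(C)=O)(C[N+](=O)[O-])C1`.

Heavy atoms from the SMILES: 1 Br, 8 C, 1 N, 3 O.
Implicit hydrogens by atom environment:
  3 × C: 2 H each → 6
  3 × C: no H
  2 × O: no H
  1 × Br: no H
  1 × C: 3 H
  1 × C: 1 H
  1 × N (charge +1): no H
  1 × O (charge -1): no H
  Total hydrogens = 10.
Molecular formula: C8H10BrNO3

C8H10BrNO3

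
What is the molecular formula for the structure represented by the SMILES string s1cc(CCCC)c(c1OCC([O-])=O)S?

Heavy atoms from the SMILES: 10 C, 3 O, 2 S.
Implicit hydrogens by atom environment:
  4 × C: 2 H each → 8
  3 × C (aromatic): no H
  2 × O: no H
  1 × C: 3 H
  1 × C (aromatic): 1 H
  1 × C: no H
  1 × O (charge -1): no H
  1 × S: 1 H
  1 × S (aromatic): no H
  Total hydrogens = 13.
Net charge -1.
Molecular formula: C10H13O3S2-

C10H13O3S2-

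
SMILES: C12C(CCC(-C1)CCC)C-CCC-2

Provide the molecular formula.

C13H24

Heavy atoms from the SMILES: 13 C.
Implicit hydrogens by atom environment:
  9 × C: 2 H each → 18
  3 × C: 1 H each → 3
  1 × C: 3 H
  Total hydrogens = 24.
Molecular formula: C13H24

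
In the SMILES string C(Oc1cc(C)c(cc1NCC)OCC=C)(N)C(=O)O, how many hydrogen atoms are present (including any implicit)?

Hydrogens are implicit in SMILES; fill each atom to its normal valence:
  4 × C (aromatic): no H
  3 × C: 2 H each → 6
  3 × O: no H
  2 × C: 3 H each → 6
  2 × C (aromatic): 1 H each → 2
  2 × C: 1 H each → 2
  1 × C: no H
  1 × N: 2 H
  1 × N: 1 H
  1 × O: 1 H
  Total hydrogens = 20.

20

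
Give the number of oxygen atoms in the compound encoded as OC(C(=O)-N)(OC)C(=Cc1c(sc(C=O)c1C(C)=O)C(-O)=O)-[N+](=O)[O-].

The symbol for oxygen appears 9 times in the SMILES.

9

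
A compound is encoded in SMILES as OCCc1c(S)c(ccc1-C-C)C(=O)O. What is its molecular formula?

Heavy atoms from the SMILES: 11 C, 3 O, 1 S.
Implicit hydrogens by atom environment:
  4 × C (aromatic): no H
  3 × C: 2 H each → 6
  2 × C (aromatic): 1 H each → 2
  2 × O: 1 H each → 2
  1 × C: 3 H
  1 × C: no H
  1 × O: no H
  1 × S: 1 H
  Total hydrogens = 14.
Molecular formula: C11H14O3S

C11H14O3S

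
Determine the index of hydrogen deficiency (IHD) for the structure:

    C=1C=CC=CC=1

Molecular formula from the SMILES: C6H6.
DoU = (2C + 2 + N − H − X)/2 = (2·6 + 2 + 0 − 6 − 0)/2 = 8/2 = 4.
(Structurally: 1 ring(s) + 3 π bond(s) = 4.)

4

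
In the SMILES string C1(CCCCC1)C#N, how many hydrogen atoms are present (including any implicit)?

11

Hydrogens are implicit in SMILES; fill each atom to its normal valence:
  5 × C: 2 H each → 10
  1 × C: 1 H
  1 × C: no H
  1 × N: no H
  Total hydrogens = 11.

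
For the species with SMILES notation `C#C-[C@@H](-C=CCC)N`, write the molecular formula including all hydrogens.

C7H11N

Heavy atoms from the SMILES: 7 C, 1 N.
Implicit hydrogens by atom environment:
  4 × C: 1 H each → 4
  1 × C: 3 H
  1 × C: 2 H
  1 × C: no H
  1 × N: 2 H
  Total hydrogens = 11.
Molecular formula: C7H11N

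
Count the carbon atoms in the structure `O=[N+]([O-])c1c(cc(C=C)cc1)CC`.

10

The symbol for carbon appears 10 times in the SMILES. Lowercase c denotes aromatic carbon and counts toward C.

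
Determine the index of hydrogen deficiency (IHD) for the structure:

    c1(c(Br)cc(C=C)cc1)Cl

5

Molecular formula from the SMILES: C8H6BrCl.
DoU = (2C + 2 + N − H − X)/2 = (2·8 + 2 + 0 − 6 − 2)/2 = 10/2 = 5.
(Structurally: 1 ring(s) + 4 π bond(s) = 5.)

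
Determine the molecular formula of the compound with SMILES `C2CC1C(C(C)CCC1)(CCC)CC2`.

C14H26

Heavy atoms from the SMILES: 14 C.
Implicit hydrogens by atom environment:
  9 × C: 2 H each → 18
  2 × C: 3 H each → 6
  2 × C: 1 H each → 2
  1 × C: no H
  Total hydrogens = 26.
Molecular formula: C14H26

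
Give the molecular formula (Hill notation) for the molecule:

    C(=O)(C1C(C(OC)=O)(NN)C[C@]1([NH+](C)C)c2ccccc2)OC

Heavy atoms from the SMILES: 16 C, 3 N, 4 O.
Implicit hydrogens by atom environment:
  5 × C (aromatic): 1 H each → 5
  4 × C: 3 H each → 12
  4 × C: no H
  4 × O: no H
  1 × C: 2 H
  1 × C: 1 H
  1 × C (aromatic): no H
  1 × N: 2 H
  1 × N: 1 H
  1 × N (charge +1): 1 H
  Total hydrogens = 24.
Net charge +1.
Molecular formula: C16H24N3O4+

C16H24N3O4+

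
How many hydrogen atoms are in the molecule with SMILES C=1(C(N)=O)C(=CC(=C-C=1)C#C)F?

6

Hydrogens are implicit in SMILES; fill each atom to its normal valence:
  3 × C (aromatic): 1 H each → 3
  3 × C (aromatic): no H
  2 × C: no H
  1 × C: 1 H
  1 × F: no H
  1 × N: 2 H
  1 × O: no H
  Total hydrogens = 6.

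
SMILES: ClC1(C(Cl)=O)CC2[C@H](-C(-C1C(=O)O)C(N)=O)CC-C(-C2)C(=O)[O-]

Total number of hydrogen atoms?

Hydrogens are implicit in SMILES; fill each atom to its normal valence:
  5 × C: 1 H each → 5
  5 × C: no H
  4 × C: 2 H each → 8
  4 × O: no H
  2 × Cl: no H
  1 × N: 2 H
  1 × O: 1 H
  1 × O (charge -1): no H
  Total hydrogens = 16.

16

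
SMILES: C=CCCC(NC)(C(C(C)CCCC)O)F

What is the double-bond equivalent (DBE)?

Molecular formula from the SMILES: C13H26FNO.
DoU = (2C + 2 + N − H − X)/2 = (2·13 + 2 + 1 − 26 − 1)/2 = 2/2 = 1.
(Structurally: 0 ring(s) + 1 π bond(s) = 1.)

1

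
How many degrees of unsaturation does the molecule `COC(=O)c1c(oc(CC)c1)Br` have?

4

Molecular formula from the SMILES: C8H9BrO3.
DoU = (2C + 2 + N − H − X)/2 = (2·8 + 2 + 0 − 9 − 1)/2 = 8/2 = 4.
(Structurally: 1 ring(s) + 3 π bond(s) = 4.)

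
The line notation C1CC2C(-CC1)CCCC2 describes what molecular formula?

C10H18

Heavy atoms from the SMILES: 10 C.
Implicit hydrogens by atom environment:
  8 × C: 2 H each → 16
  2 × C: 1 H each → 2
  Total hydrogens = 18.
Molecular formula: C10H18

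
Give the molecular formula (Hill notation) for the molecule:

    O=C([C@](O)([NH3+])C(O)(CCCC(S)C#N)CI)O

Heavy atoms from the SMILES: 9 C, 1 I, 2 N, 4 O, 1 S.
Implicit hydrogens by atom environment:
  4 × C: 2 H each → 8
  4 × C: no H
  3 × O: 1 H each → 3
  1 × C: 1 H
  1 × I: no H
  1 × N (charge +1): 3 H
  1 × N: no H
  1 × O: no H
  1 × S: 1 H
  Total hydrogens = 16.
Net charge +1.
Molecular formula: C9H16IN2O4S+

C9H16IN2O4S+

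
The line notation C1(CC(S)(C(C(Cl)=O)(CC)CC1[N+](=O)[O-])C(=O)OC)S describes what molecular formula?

Heavy atoms from the SMILES: 11 C, 1 Cl, 1 N, 5 O, 2 S.
Implicit hydrogens by atom environment:
  4 × C: no H
  4 × O: no H
  3 × C: 2 H each → 6
  2 × C: 3 H each → 6
  2 × C: 1 H each → 2
  2 × S: 1 H each → 2
  1 × Cl: no H
  1 × N (charge +1): no H
  1 × O (charge -1): no H
  Total hydrogens = 16.
Molecular formula: C11H16ClNO5S2

C11H16ClNO5S2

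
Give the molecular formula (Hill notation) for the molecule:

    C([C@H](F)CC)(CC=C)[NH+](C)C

Heavy atoms from the SMILES: 9 C, 1 F, 1 N.
Implicit hydrogens by atom environment:
  3 × C: 3 H each → 9
  3 × C: 2 H each → 6
  3 × C: 1 H each → 3
  1 × F: no H
  1 × N (charge +1): 1 H
  Total hydrogens = 19.
Net charge +1.
Molecular formula: C9H19FN+

C9H19FN+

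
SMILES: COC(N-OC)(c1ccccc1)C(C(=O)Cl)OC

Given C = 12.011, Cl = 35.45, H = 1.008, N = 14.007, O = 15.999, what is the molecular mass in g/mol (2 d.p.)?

273.71

Molecular formula: C12H16ClNO4.
M = 12×12.011 + 1×35.45 + 16×1.008 + 1×14.007 + 4×15.999 = 273.71 g/mol.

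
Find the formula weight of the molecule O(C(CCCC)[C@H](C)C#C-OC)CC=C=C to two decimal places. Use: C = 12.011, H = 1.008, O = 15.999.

Molecular formula: C14H22O2.
M = 14×12.011 + 22×1.008 + 2×15.999 = 222.33 g/mol.

222.33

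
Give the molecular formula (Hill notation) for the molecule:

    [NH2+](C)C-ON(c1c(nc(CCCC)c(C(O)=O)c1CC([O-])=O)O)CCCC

Heavy atoms from the SMILES: 18 C, 3 N, 6 O.
Implicit hydrogens by atom environment:
  8 × C: 2 H each → 16
  5 × C (aromatic): no H
  3 × C: 3 H each → 9
  3 × O: no H
  2 × C: no H
  2 × O: 1 H each → 2
  1 × N (charge +1): 2 H
  1 × N (aromatic): no H
  1 × N: no H
  1 × O (charge -1): no H
  Total hydrogens = 29.
Molecular formula: C18H29N3O6

C18H29N3O6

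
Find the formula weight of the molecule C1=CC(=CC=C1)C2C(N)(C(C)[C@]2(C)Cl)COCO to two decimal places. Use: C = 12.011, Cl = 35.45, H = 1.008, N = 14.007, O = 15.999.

Molecular formula: C14H20ClNO2.
M = 14×12.011 + 1×35.45 + 20×1.008 + 1×14.007 + 2×15.999 = 269.77 g/mol.

269.77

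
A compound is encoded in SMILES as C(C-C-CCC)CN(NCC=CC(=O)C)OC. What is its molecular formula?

Heavy atoms from the SMILES: 13 C, 2 N, 2 O.
Implicit hydrogens by atom environment:
  7 × C: 2 H each → 14
  3 × C: 3 H each → 9
  2 × C: 1 H each → 2
  2 × O: no H
  1 × C: no H
  1 × N: 1 H
  1 × N: no H
  Total hydrogens = 26.
Molecular formula: C13H26N2O2

C13H26N2O2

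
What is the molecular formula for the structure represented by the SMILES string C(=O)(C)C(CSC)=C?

Heavy atoms from the SMILES: 6 C, 1 O, 1 S.
Implicit hydrogens by atom environment:
  2 × C: 3 H each → 6
  2 × C: 2 H each → 4
  2 × C: no H
  1 × O: no H
  1 × S: no H
  Total hydrogens = 10.
Molecular formula: C6H10OS

C6H10OS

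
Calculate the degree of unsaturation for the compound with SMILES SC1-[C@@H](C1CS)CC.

1

Molecular formula from the SMILES: C6H12S2.
DoU = (2C + 2 + N − H − X)/2 = (2·6 + 2 + 0 − 12 − 0)/2 = 2/2 = 1.
(Structurally: 1 ring(s) + 0 π bond(s) = 1.)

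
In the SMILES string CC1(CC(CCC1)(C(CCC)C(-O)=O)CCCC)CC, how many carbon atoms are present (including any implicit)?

The symbol for carbon appears 18 times in the SMILES.

18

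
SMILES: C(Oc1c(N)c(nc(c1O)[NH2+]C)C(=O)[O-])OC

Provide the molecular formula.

C9H13N3O5

Heavy atoms from the SMILES: 9 C, 3 N, 5 O.
Implicit hydrogens by atom environment:
  5 × C (aromatic): no H
  3 × O: no H
  2 × C: 3 H each → 6
  1 × C: 2 H
  1 × C: no H
  1 × N: 2 H
  1 × N (charge +1): 2 H
  1 × N (aromatic): no H
  1 × O: 1 H
  1 × O (charge -1): no H
  Total hydrogens = 13.
Molecular formula: C9H13N3O5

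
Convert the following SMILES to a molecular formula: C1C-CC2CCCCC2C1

C10H18

Heavy atoms from the SMILES: 10 C.
Implicit hydrogens by atom environment:
  8 × C: 2 H each → 16
  2 × C: 1 H each → 2
  Total hydrogens = 18.
Molecular formula: C10H18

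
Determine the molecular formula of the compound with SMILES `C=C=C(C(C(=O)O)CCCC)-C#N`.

Heavy atoms from the SMILES: 10 C, 1 N, 2 O.
Implicit hydrogens by atom environment:
  4 × C: 2 H each → 8
  4 × C: no H
  1 × C: 3 H
  1 × C: 1 H
  1 × N: no H
  1 × O: 1 H
  1 × O: no H
  Total hydrogens = 13.
Molecular formula: C10H13NO2

C10H13NO2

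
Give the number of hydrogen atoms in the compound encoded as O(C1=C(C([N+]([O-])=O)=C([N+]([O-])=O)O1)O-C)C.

Hydrogens are implicit in SMILES; fill each atom to its normal valence:
  4 × C (aromatic): no H
  4 × O: no H
  2 × C: 3 H each → 6
  2 × N (charge +1): no H
  2 × O (charge -1): no H
  1 × O (aromatic): no H
  Total hydrogens = 6.

6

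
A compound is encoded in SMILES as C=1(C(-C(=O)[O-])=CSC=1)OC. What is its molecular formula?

C6H5O3S-

Heavy atoms from the SMILES: 6 C, 3 O, 1 S.
Implicit hydrogens by atom environment:
  2 × C (aromatic): 1 H each → 2
  2 × C (aromatic): no H
  2 × O: no H
  1 × C: 3 H
  1 × C: no H
  1 × O (charge -1): no H
  1 × S (aromatic): no H
  Total hydrogens = 5.
Net charge -1.
Molecular formula: C6H5O3S-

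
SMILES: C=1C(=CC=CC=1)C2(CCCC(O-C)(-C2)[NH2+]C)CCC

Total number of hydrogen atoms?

28

Hydrogens are implicit in SMILES; fill each atom to its normal valence:
  6 × C: 2 H each → 12
  5 × C (aromatic): 1 H each → 5
  3 × C: 3 H each → 9
  2 × C: no H
  1 × C (aromatic): no H
  1 × N (charge +1): 2 H
  1 × O: no H
  Total hydrogens = 28.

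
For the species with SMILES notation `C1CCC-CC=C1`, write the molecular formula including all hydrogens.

C7H12

Heavy atoms from the SMILES: 7 C.
Implicit hydrogens by atom environment:
  5 × C: 2 H each → 10
  2 × C: 1 H each → 2
  Total hydrogens = 12.
Molecular formula: C7H12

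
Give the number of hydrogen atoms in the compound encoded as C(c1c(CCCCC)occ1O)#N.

Hydrogens are implicit in SMILES; fill each atom to its normal valence:
  4 × C: 2 H each → 8
  3 × C (aromatic): no H
  1 × C: 3 H
  1 × C (aromatic): 1 H
  1 × C: no H
  1 × N: no H
  1 × O: 1 H
  1 × O (aromatic): no H
  Total hydrogens = 13.

13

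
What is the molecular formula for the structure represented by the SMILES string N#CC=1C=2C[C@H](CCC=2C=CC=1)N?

C11H12N2

Heavy atoms from the SMILES: 11 C, 2 N.
Implicit hydrogens by atom environment:
  3 × C: 2 H each → 6
  3 × C (aromatic): 1 H each → 3
  3 × C (aromatic): no H
  1 × C: 1 H
  1 × C: no H
  1 × N: 2 H
  1 × N: no H
  Total hydrogens = 12.
Molecular formula: C11H12N2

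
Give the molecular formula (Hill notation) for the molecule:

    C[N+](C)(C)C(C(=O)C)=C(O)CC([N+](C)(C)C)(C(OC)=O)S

Heavy atoms from the SMILES: 14 C, 2 N, 4 O, 1 S.
Implicit hydrogens by atom environment:
  8 × C: 3 H each → 24
  5 × C: no H
  3 × O: no H
  2 × N (charge +1): no H
  1 × C: 2 H
  1 × O: 1 H
  1 × S: 1 H
  Total hydrogens = 28.
Net charge +2.
Molecular formula: [C14H28N2O4S]2+

[C14H28N2O4S]2+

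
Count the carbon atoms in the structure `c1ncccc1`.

The symbol for carbon appears 5 times in the SMILES. Lowercase c denotes aromatic carbon and counts toward C.

5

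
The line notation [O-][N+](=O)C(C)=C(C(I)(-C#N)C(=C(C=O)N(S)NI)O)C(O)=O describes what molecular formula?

C9H8I2N4O6S

Heavy atoms from the SMILES: 9 C, 2 I, 4 N, 6 O, 1 S.
Implicit hydrogens by atom environment:
  7 × C: no H
  3 × O: no H
  2 × I: no H
  2 × N: no H
  2 × O: 1 H each → 2
  1 × C: 3 H
  1 × C: 1 H
  1 × N: 1 H
  1 × N (charge +1): no H
  1 × O (charge -1): no H
  1 × S: 1 H
  Total hydrogens = 8.
Molecular formula: C9H8I2N4O6S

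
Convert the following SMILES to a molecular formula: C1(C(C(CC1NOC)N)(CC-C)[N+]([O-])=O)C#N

Heavy atoms from the SMILES: 10 C, 4 N, 3 O.
Implicit hydrogens by atom environment:
  3 × C: 2 H each → 6
  3 × C: 1 H each → 3
  2 × C: 3 H each → 6
  2 × C: no H
  2 × O: no H
  1 × N: 2 H
  1 × N: 1 H
  1 × N: no H
  1 × N (charge +1): no H
  1 × O (charge -1): no H
  Total hydrogens = 18.
Molecular formula: C10H18N4O3

C10H18N4O3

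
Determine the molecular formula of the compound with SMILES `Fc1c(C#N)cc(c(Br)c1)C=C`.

C9H5BrFN

Heavy atoms from the SMILES: 1 Br, 9 C, 1 F, 1 N.
Implicit hydrogens by atom environment:
  4 × C (aromatic): no H
  2 × C (aromatic): 1 H each → 2
  1 × Br: no H
  1 × C: 2 H
  1 × C: 1 H
  1 × C: no H
  1 × F: no H
  1 × N: no H
  Total hydrogens = 5.
Molecular formula: C9H5BrFN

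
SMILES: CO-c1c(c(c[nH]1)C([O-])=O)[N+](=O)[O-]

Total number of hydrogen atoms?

Hydrogens are implicit in SMILES; fill each atom to its normal valence:
  3 × C (aromatic): no H
  3 × O: no H
  2 × O (charge -1): no H
  1 × C: 3 H
  1 × C (aromatic): 1 H
  1 × C: no H
  1 × N (aromatic): 1 H
  1 × N (charge +1): no H
  Total hydrogens = 5.

5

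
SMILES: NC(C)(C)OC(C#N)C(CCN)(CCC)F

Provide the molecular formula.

C11H22FN3O

Heavy atoms from the SMILES: 11 C, 1 F, 3 N, 1 O.
Implicit hydrogens by atom environment:
  4 × C: 2 H each → 8
  3 × C: 3 H each → 9
  3 × C: no H
  2 × N: 2 H each → 4
  1 × C: 1 H
  1 × F: no H
  1 × N: no H
  1 × O: no H
  Total hydrogens = 22.
Molecular formula: C11H22FN3O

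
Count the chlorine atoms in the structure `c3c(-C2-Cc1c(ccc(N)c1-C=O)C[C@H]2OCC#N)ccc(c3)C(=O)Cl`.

1

The symbol for chlorine appears 1 time in the SMILES.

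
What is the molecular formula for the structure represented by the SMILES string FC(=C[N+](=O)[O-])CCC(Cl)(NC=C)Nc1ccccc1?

Heavy atoms from the SMILES: 13 C, 1 Cl, 1 F, 3 N, 2 O.
Implicit hydrogens by atom environment:
  5 × C (aromatic): 1 H each → 5
  3 × C: 2 H each → 6
  2 × C: 1 H each → 2
  2 × C: no H
  2 × N: 1 H each → 2
  1 × C (aromatic): no H
  1 × Cl: no H
  1 × F: no H
  1 × N (charge +1): no H
  1 × O: no H
  1 × O (charge -1): no H
  Total hydrogens = 15.
Molecular formula: C13H15ClFN3O2

C13H15ClFN3O2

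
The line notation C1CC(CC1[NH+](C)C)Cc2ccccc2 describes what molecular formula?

Heavy atoms from the SMILES: 14 C, 1 N.
Implicit hydrogens by atom environment:
  5 × C (aromatic): 1 H each → 5
  4 × C: 2 H each → 8
  2 × C: 3 H each → 6
  2 × C: 1 H each → 2
  1 × C (aromatic): no H
  1 × N (charge +1): 1 H
  Total hydrogens = 22.
Net charge +1.
Molecular formula: C14H22N+

C14H22N+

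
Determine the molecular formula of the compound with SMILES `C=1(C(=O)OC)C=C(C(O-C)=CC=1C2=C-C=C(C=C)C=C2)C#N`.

Heavy atoms from the SMILES: 18 C, 1 N, 3 O.
Implicit hydrogens by atom environment:
  6 × C (aromatic): 1 H each → 6
  6 × C (aromatic): no H
  3 × O: no H
  2 × C: 3 H each → 6
  2 × C: no H
  1 × C: 2 H
  1 × C: 1 H
  1 × N: no H
  Total hydrogens = 15.
Molecular formula: C18H15NO3

C18H15NO3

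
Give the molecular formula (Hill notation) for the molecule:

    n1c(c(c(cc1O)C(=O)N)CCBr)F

Heavy atoms from the SMILES: 1 Br, 8 C, 1 F, 2 N, 2 O.
Implicit hydrogens by atom environment:
  4 × C (aromatic): no H
  2 × C: 2 H each → 4
  1 × Br: no H
  1 × C (aromatic): 1 H
  1 × C: no H
  1 × F: no H
  1 × N: 2 H
  1 × N (aromatic): no H
  1 × O: 1 H
  1 × O: no H
  Total hydrogens = 8.
Molecular formula: C8H8BrFN2O2

C8H8BrFN2O2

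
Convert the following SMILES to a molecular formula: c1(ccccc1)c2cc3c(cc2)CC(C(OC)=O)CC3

C18H18O2

Heavy atoms from the SMILES: 18 C, 2 O.
Implicit hydrogens by atom environment:
  8 × C (aromatic): 1 H each → 8
  4 × C (aromatic): no H
  3 × C: 2 H each → 6
  2 × O: no H
  1 × C: 3 H
  1 × C: 1 H
  1 × C: no H
  Total hydrogens = 18.
Molecular formula: C18H18O2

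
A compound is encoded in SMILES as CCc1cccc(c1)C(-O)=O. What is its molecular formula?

C9H10O2

Heavy atoms from the SMILES: 9 C, 2 O.
Implicit hydrogens by atom environment:
  4 × C (aromatic): 1 H each → 4
  2 × C (aromatic): no H
  1 × C: 3 H
  1 × C: 2 H
  1 × C: no H
  1 × O: 1 H
  1 × O: no H
  Total hydrogens = 10.
Molecular formula: C9H10O2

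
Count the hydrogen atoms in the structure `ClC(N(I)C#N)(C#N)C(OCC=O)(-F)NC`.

7

Hydrogens are implicit in SMILES; fill each atom to its normal valence:
  4 × C: no H
  3 × N: no H
  2 × O: no H
  1 × C: 3 H
  1 × C: 2 H
  1 × C: 1 H
  1 × Cl: no H
  1 × F: no H
  1 × I: no H
  1 × N: 1 H
  Total hydrogens = 7.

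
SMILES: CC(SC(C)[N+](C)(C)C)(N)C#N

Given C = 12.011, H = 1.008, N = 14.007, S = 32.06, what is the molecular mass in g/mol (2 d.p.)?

Molecular formula: C8H18N3S+.
M = 8×12.011 + 18×1.008 + 3×14.007 + 1×32.06 = 188.31 g/mol.

188.31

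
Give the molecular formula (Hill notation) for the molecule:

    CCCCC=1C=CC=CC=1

C10H14

Heavy atoms from the SMILES: 10 C.
Implicit hydrogens by atom environment:
  5 × C (aromatic): 1 H each → 5
  3 × C: 2 H each → 6
  1 × C: 3 H
  1 × C (aromatic): no H
  Total hydrogens = 14.
Molecular formula: C10H14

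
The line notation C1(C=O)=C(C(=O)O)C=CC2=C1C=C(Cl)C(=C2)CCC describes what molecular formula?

Heavy atoms from the SMILES: 15 C, 1 Cl, 3 O.
Implicit hydrogens by atom environment:
  6 × C (aromatic): no H
  4 × C (aromatic): 1 H each → 4
  2 × C: 2 H each → 4
  2 × O: no H
  1 × C: 3 H
  1 × C: 1 H
  1 × C: no H
  1 × Cl: no H
  1 × O: 1 H
  Total hydrogens = 13.
Molecular formula: C15H13ClO3

C15H13ClO3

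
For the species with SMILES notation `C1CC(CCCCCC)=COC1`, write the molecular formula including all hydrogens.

Heavy atoms from the SMILES: 11 C, 1 O.
Implicit hydrogens by atom environment:
  8 × C: 2 H each → 16
  1 × C: 3 H
  1 × C: 1 H
  1 × C: no H
  1 × O: no H
  Total hydrogens = 20.
Molecular formula: C11H20O

C11H20O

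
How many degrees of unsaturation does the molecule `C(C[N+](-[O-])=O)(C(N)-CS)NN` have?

1

Molecular formula from the SMILES: C4H12N4O2S.
DoU = (2C + 2 + N − H − X)/2 = (2·4 + 2 + 4 − 12 − 0)/2 = 2/2 = 1.
(Structurally: 0 ring(s) + 1 π bond(s) = 1.)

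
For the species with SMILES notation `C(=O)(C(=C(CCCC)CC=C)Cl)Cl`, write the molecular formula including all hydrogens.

Heavy atoms from the SMILES: 10 C, 2 Cl, 1 O.
Implicit hydrogens by atom environment:
  5 × C: 2 H each → 10
  3 × C: no H
  2 × Cl: no H
  1 × C: 3 H
  1 × C: 1 H
  1 × O: no H
  Total hydrogens = 14.
Molecular formula: C10H14Cl2O

C10H14Cl2O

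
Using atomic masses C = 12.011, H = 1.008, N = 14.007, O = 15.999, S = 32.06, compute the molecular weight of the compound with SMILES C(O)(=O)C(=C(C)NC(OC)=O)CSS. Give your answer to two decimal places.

237.29

Molecular formula: C7H11NO4S2.
M = 7×12.011 + 11×1.008 + 1×14.007 + 4×15.999 + 2×32.06 = 237.29 g/mol.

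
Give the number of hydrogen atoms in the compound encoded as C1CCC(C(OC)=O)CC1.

14

Hydrogens are implicit in SMILES; fill each atom to its normal valence:
  5 × C: 2 H each → 10
  2 × O: no H
  1 × C: 3 H
  1 × C: 1 H
  1 × C: no H
  Total hydrogens = 14.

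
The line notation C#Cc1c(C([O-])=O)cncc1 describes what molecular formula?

Heavy atoms from the SMILES: 8 C, 1 N, 2 O.
Implicit hydrogens by atom environment:
  3 × C (aromatic): 1 H each → 3
  2 × C (aromatic): no H
  2 × C: no H
  1 × C: 1 H
  1 × N (aromatic): no H
  1 × O: no H
  1 × O (charge -1): no H
  Total hydrogens = 4.
Net charge -1.
Molecular formula: C8H4NO2-

C8H4NO2-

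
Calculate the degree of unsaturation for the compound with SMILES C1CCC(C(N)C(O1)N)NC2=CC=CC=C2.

Molecular formula from the SMILES: C12H19N3O.
DoU = (2C + 2 + N − H − X)/2 = (2·12 + 2 + 3 − 19 − 0)/2 = 10/2 = 5.
(Structurally: 2 ring(s) + 3 π bond(s) = 5.)

5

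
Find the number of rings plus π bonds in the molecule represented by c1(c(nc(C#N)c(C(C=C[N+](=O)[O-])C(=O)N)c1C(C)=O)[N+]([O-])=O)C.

11

Molecular formula from the SMILES: C13H11N5O6.
DoU = (2C + 2 + N − H − X)/2 = (2·13 + 2 + 5 − 11 − 0)/2 = 22/2 = 11.
(Structurally: 1 ring(s) + 10 π bond(s) = 11.)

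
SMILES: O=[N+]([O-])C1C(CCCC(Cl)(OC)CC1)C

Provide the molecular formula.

Heavy atoms from the SMILES: 10 C, 1 Cl, 1 N, 3 O.
Implicit hydrogens by atom environment:
  5 × C: 2 H each → 10
  2 × C: 3 H each → 6
  2 × C: 1 H each → 2
  2 × O: no H
  1 × C: no H
  1 × Cl: no H
  1 × N (charge +1): no H
  1 × O (charge -1): no H
  Total hydrogens = 18.
Molecular formula: C10H18ClNO3

C10H18ClNO3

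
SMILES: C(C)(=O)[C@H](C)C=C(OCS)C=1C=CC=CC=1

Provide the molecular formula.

C13H16O2S

Heavy atoms from the SMILES: 13 C, 2 O, 1 S.
Implicit hydrogens by atom environment:
  5 × C (aromatic): 1 H each → 5
  2 × C: 3 H each → 6
  2 × C: 1 H each → 2
  2 × C: no H
  2 × O: no H
  1 × C: 2 H
  1 × C (aromatic): no H
  1 × S: 1 H
  Total hydrogens = 16.
Molecular formula: C13H16O2S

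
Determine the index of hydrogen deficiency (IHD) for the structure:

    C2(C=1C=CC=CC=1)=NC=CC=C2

8

Molecular formula from the SMILES: C11H9N.
DoU = (2C + 2 + N − H − X)/2 = (2·11 + 2 + 1 − 9 − 0)/2 = 16/2 = 8.
(Structurally: 2 ring(s) + 6 π bond(s) = 8.)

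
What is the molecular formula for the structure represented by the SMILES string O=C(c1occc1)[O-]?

C5H3O3-

Heavy atoms from the SMILES: 5 C, 3 O.
Implicit hydrogens by atom environment:
  3 × C (aromatic): 1 H each → 3
  1 × C (aromatic): no H
  1 × C: no H
  1 × O (aromatic): no H
  1 × O: no H
  1 × O (charge -1): no H
  Total hydrogens = 3.
Net charge -1.
Molecular formula: C5H3O3-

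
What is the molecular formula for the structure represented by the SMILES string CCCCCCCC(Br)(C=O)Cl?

C9H16BrClO

Heavy atoms from the SMILES: 1 Br, 9 C, 1 Cl, 1 O.
Implicit hydrogens by atom environment:
  6 × C: 2 H each → 12
  1 × Br: no H
  1 × C: 3 H
  1 × C: 1 H
  1 × C: no H
  1 × Cl: no H
  1 × O: no H
  Total hydrogens = 16.
Molecular formula: C9H16BrClO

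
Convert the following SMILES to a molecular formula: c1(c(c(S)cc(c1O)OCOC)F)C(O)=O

C9H9FO5S

Heavy atoms from the SMILES: 9 C, 1 F, 5 O, 1 S.
Implicit hydrogens by atom environment:
  5 × C (aromatic): no H
  3 × O: no H
  2 × O: 1 H each → 2
  1 × C: 3 H
  1 × C: 2 H
  1 × C (aromatic): 1 H
  1 × C: no H
  1 × F: no H
  1 × S: 1 H
  Total hydrogens = 9.
Molecular formula: C9H9FO5S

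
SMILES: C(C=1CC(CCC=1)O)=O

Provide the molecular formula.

Heavy atoms from the SMILES: 7 C, 2 O.
Implicit hydrogens by atom environment:
  3 × C: 2 H each → 6
  3 × C: 1 H each → 3
  1 × C: no H
  1 × O: 1 H
  1 × O: no H
  Total hydrogens = 10.
Molecular formula: C7H10O2

C7H10O2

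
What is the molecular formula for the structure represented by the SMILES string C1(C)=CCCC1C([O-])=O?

Heavy atoms from the SMILES: 7 C, 2 O.
Implicit hydrogens by atom environment:
  2 × C: 2 H each → 4
  2 × C: 1 H each → 2
  2 × C: no H
  1 × C: 3 H
  1 × O: no H
  1 × O (charge -1): no H
  Total hydrogens = 9.
Net charge -1.
Molecular formula: C7H9O2-

C7H9O2-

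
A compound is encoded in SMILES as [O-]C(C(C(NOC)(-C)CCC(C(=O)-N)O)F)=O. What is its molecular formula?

C9H16FN2O5-

Heavy atoms from the SMILES: 9 C, 1 F, 2 N, 5 O.
Implicit hydrogens by atom environment:
  3 × C: no H
  3 × O: no H
  2 × C: 3 H each → 6
  2 × C: 2 H each → 4
  2 × C: 1 H each → 2
  1 × F: no H
  1 × N: 2 H
  1 × N: 1 H
  1 × O: 1 H
  1 × O (charge -1): no H
  Total hydrogens = 16.
Net charge -1.
Molecular formula: C9H16FN2O5-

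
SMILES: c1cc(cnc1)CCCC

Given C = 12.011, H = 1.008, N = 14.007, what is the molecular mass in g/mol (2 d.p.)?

Molecular formula: C9H13N.
M = 9×12.011 + 13×1.008 + 1×14.007 = 135.21 g/mol.

135.21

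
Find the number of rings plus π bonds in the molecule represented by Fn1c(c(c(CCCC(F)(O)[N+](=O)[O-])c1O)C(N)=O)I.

Molecular formula from the SMILES: C9H10F2IN3O5.
DoU = (2C + 2 + N − H − X)/2 = (2·9 + 2 + 3 − 10 − 3)/2 = 10/2 = 5.
(Structurally: 1 ring(s) + 4 π bond(s) = 5.)

5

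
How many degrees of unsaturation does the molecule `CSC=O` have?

1

Molecular formula from the SMILES: C2H4OS.
DoU = (2C + 2 + N − H − X)/2 = (2·2 + 2 + 0 − 4 − 0)/2 = 2/2 = 1.
(Structurally: 0 ring(s) + 1 π bond(s) = 1.)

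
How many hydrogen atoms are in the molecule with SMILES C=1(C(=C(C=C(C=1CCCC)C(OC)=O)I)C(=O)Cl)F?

Hydrogens are implicit in SMILES; fill each atom to its normal valence:
  5 × C (aromatic): no H
  3 × C: 2 H each → 6
  3 × O: no H
  2 × C: 3 H each → 6
  2 × C: no H
  1 × C (aromatic): 1 H
  1 × Cl: no H
  1 × F: no H
  1 × I: no H
  Total hydrogens = 13.

13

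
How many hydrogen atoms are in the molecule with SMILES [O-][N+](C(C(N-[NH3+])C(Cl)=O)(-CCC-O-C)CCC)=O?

Hydrogens are implicit in SMILES; fill each atom to its normal valence:
  5 × C: 2 H each → 10
  3 × O: no H
  2 × C: 3 H each → 6
  2 × C: no H
  1 × C: 1 H
  1 × Cl: no H
  1 × N (charge +1): 3 H
  1 × N: 1 H
  1 × N (charge +1): no H
  1 × O (charge -1): no H
  Total hydrogens = 21.

21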